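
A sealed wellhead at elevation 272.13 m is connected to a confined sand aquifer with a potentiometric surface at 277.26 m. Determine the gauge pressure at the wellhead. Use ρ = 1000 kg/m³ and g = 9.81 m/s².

P ≈ 50.3 kPa

Head above the cap: Δh = 277.26 − 272.13 = 5.13 m.
P = ρgΔh = 1000 × 9.81 × 5.13 = 50325 Pa ≈ 50.3 kPa.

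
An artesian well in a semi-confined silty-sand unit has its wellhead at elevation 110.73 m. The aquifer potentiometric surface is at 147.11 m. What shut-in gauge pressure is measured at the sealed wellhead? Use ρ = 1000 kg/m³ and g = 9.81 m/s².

P ≈ 357 kPa

Head above the cap: Δh = 147.11 − 110.73 = 36.38 m.
P = ρgΔh = 1000 × 9.81 × 36.38 = 356888 Pa ≈ 357 kPa.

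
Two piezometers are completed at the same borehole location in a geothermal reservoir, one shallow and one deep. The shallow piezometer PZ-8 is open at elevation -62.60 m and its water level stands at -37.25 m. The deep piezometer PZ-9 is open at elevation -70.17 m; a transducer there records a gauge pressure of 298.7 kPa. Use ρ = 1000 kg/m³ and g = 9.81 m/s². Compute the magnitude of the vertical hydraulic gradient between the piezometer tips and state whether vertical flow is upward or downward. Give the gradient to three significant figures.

Total head at PZ-8: h = -37.25 m (water level in the standpipe).
Pressure head at PZ-9: ψ = P/(ρg) = 298.7×1000 / (1000 × 9.81) = 30.45 m.
Total head at PZ-9: h = z + ψ = -70.17 + 30.45 = -39.72 m.
Δh = h(PZ-8) − h(PZ-9) = -37.25 − (-39.72) = 2.47 m.
Vertical separation Δz = -62.60 − (-70.17) = 7.57 m.
|i_v| = |Δh| / Δz = 2.47 / 7.57 = 0.326.
Head is higher in the shallow piezometer, so vertical flow is downward (recharge condition).

|i_v| ≈ 0.326; vertical flow is downward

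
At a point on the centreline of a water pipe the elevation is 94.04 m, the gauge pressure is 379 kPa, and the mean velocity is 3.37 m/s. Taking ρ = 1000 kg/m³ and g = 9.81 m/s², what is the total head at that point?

Pressure head ψ = P/(ρg) = 379×1000 / (1000 × 9.81) = 38.63 m.
Velocity head = v²/(2g) = 3.37² / (2 × 9.81) = 0.579 m.
h = z + ψ + v²/(2g) = 94.04 + 38.63 + 0.579 = 133.25 m.

h ≈ 133.25 m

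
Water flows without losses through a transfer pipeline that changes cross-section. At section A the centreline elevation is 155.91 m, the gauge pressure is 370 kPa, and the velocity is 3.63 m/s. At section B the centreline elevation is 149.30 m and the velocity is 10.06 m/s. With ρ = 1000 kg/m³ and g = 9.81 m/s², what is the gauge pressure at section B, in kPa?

Pressure head at A: ψ₁ = P₁/(ρg) = 370×1000 / (1000 × 9.81) = 37.72 m.
Velocity heads: v₁²/2g = 3.63²/19.62 = 0.672 m; v₂²/2g = 10.06²/19.62 = 5.158 m.
Total head H = z₁ + ψ₁ + v₁²/2g = 155.91 + 37.72 + 0.672 = 194.30 m.
ψ₂ = H − z₂ − v₂²/2g = 194.30 − 149.30 − 5.158 = 39.84 m.
P₂ = ρgψ₂ = 1000 × 9.81 × 39.84 ≈ 391 kPa.

P₂ ≈ 391 kPa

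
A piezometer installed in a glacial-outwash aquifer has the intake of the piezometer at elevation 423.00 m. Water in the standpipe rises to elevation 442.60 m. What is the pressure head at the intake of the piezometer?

Total head h = 442.60 m (the water-surface elevation in the piezometer).
Pressure head ψ = h − z = 442.60 − 423.00 = 19.60 m.

ψ ≈ 19.60 m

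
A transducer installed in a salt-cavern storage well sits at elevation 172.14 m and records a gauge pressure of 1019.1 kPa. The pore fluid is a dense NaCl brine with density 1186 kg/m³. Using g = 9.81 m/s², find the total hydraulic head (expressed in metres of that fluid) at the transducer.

h ≈ 259.73 m

ψ = P/(ρg) = 1019.1×1000 / (1186 × 9.81) = 87.59 m.
h = z + ψ = 172.14 + 87.59 = 259.73 m.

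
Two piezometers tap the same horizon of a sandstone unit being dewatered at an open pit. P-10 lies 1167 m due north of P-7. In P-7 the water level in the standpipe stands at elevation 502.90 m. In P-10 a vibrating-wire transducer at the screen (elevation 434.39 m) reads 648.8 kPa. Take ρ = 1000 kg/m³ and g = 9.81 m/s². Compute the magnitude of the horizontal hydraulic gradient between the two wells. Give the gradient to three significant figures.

i ≈ 0.00203

Total head at P-7: h = 502.90 m (water level in the piezometer is the total head).
Pressure head at P-10: ψ = P/(ρg) = 648.8×1000 / (1000 × 9.81) = 66.14 m.
Total head at P-10: h = z + ψ = 434.39 + 66.14 = 500.53 m.
Head difference: h(P-7) − h(P-10) = 502.90 − 500.53 = 2.37 m.
Hydraulic gradient: i = |Δh| / L = 2.37 / 1167 = 0.00203.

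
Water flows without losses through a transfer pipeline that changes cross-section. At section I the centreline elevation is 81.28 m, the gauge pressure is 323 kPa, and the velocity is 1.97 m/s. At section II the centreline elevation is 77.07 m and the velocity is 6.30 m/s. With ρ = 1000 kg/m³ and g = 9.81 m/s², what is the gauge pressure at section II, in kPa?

Pressure head at I: ψ₁ = P₁/(ρg) = 323×1000 / (1000 × 9.81) = 32.93 m.
Velocity heads: v₁²/2g = 1.97²/19.62 = 0.198 m; v₂²/2g = 6.30²/19.62 = 2.023 m.
Total head H = z₁ + ψ₁ + v₁²/2g = 81.28 + 32.93 + 0.198 = 114.41 m.
ψ₂ = H − z₂ − v₂²/2g = 114.41 − 77.07 − 2.023 = 35.32 m.
P₂ = ρgψ₂ = 1000 × 9.81 × 35.32 ≈ 346 kPa.

P₂ ≈ 346 kPa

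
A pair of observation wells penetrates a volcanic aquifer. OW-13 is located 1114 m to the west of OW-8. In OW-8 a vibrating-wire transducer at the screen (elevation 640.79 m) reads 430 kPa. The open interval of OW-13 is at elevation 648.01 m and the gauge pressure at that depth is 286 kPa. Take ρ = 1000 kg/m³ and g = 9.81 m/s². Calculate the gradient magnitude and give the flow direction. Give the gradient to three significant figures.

i ≈ 0.00670; groundwater flows toward the west

Pressure head at OW-8: ψ = P/(ρg) = 430×1000 / (1000 × 9.81) = 43.83 m.
Total head at OW-8: h = z + ψ = 640.79 + 43.83 = 684.62 m.
Pressure head at OW-13: ψ = P/(ρg) = 286×1000 / (1000 × 9.81) = 29.15 m.
Total head at OW-13: h = z + ψ = 648.01 + 29.15 = 677.16 m.
Head difference: h(OW-8) − h(OW-13) = 684.62 − 677.16 = 7.46 m.
Hydraulic gradient: i = |Δh| / L = 7.46 / 1114 = 0.00670.
Flow is from higher to lower head: from OW-8 toward OW-13, i.e. toward the west.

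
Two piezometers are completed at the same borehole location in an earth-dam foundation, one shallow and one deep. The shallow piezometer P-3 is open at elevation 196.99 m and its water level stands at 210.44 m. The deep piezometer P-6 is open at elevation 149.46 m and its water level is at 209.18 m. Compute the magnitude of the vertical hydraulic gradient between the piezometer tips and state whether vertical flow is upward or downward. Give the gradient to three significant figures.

Total head at P-3: h = 210.44 m (water level in the standpipe).
Total head at P-6: h = 209.18 m.
Δh = h(P-3) − h(P-6) = 210.44 − 209.18 = 1.26 m.
Vertical separation Δz = 196.99 − 149.46 = 47.53 m.
|i_v| = |Δh| / Δz = 1.26 / 47.53 = 0.0265.
Head is higher in the shallow piezometer, so vertical flow is downward (recharge condition).

|i_v| ≈ 0.0265; vertical flow is downward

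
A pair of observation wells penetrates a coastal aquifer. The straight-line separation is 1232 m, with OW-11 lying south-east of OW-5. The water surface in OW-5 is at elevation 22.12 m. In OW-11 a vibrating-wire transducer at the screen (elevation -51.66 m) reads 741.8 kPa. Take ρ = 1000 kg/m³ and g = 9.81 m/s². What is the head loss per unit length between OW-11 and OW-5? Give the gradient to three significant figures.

i ≈ 0.00149 m/m

Total head at OW-5: h = 22.12 m (water level in the piezometer is the total head).
Pressure head at OW-11: ψ = P/(ρg) = 741.8×1000 / (1000 × 9.81) = 75.62 m.
Total head at OW-11: h = z + ψ = -51.66 + 75.62 = 23.96 m.
Head difference: h(OW-5) − h(OW-11) = 22.12 − 23.96 = -1.84 m.
Hydraulic gradient: i = |Δh| / L = 1.84 / 1232 = 0.00149.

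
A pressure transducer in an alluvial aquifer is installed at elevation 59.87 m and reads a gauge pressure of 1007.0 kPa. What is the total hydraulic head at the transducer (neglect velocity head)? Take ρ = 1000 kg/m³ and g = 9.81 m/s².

ψ = P/(ρg) = 1007.0×1000 / (1000 × 9.81) = 102.65 m.
h = z + ψ = 59.87 + 102.65 = 162.52 m.

h ≈ 162.52 m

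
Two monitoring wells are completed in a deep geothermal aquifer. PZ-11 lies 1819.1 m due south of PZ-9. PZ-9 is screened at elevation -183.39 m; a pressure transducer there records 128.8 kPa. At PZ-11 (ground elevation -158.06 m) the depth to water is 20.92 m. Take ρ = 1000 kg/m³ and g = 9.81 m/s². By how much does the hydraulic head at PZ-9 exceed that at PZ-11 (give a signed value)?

Pressure head at PZ-9: ψ = P/(ρg) = 128.8×1000 / (1000 × 9.81) = 13.13 m.
Total head at PZ-9: h = z + ψ = -183.39 + 13.13 = -170.26 m.
Total head at PZ-11: h = -158.06 − 20.92 = -178.98 m.
Head difference: h(PZ-9) − h(PZ-11) = -170.26 − (-178.98) = 8.72 m.

Δh ≈ 8.72 m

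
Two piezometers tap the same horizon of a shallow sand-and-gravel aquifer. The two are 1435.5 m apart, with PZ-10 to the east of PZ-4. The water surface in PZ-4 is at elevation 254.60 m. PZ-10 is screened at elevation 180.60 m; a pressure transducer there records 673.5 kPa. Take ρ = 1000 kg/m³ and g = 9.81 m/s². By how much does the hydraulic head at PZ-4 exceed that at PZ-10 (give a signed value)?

Δh ≈ 5.35 m

Total head at PZ-4: h = 254.60 m (water level in the piezometer is the total head).
Pressure head at PZ-10: ψ = P/(ρg) = 673.5×1000 / (1000 × 9.81) = 68.65 m.
Total head at PZ-10: h = z + ψ = 180.60 + 68.65 = 249.25 m.
Head difference: h(PZ-4) − h(PZ-10) = 254.60 − 249.25 = 5.35 m.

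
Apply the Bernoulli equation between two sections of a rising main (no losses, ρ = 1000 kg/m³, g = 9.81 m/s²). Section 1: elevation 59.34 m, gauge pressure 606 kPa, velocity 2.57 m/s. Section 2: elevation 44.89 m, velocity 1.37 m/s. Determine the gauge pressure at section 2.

Pressure head at 1: ψ₁ = P₁/(ρg) = 606×1000 / (1000 × 9.81) = 61.77 m.
Velocity heads: v₁²/2g = 2.57²/19.62 = 0.337 m; v₂²/2g = 1.37²/19.62 = 0.096 m.
Total head H = z₁ + ψ₁ + v₁²/2g = 59.34 + 61.77 + 0.337 = 121.45 m.
ψ₂ = H − z₂ − v₂²/2g = 121.45 − 44.89 − 0.096 = 76.46 m.
P₂ = ρgψ₂ = 1000 × 9.81 × 76.46 ≈ 750 kPa.

P₂ ≈ 750 kPa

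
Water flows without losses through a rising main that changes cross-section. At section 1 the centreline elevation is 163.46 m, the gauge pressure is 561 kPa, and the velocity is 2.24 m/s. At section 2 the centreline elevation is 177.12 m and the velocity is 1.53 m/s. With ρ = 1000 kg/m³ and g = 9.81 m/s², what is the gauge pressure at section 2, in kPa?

Pressure head at 1: ψ₁ = P₁/(ρg) = 561×1000 / (1000 × 9.81) = 57.19 m.
Velocity heads: v₁²/2g = 2.24²/19.62 = 0.256 m; v₂²/2g = 1.53²/19.62 = 0.119 m.
Total head H = z₁ + ψ₁ + v₁²/2g = 163.46 + 57.19 + 0.256 = 220.91 m.
ψ₂ = H − z₂ − v₂²/2g = 220.91 − 177.12 − 0.119 = 43.67 m.
P₂ = ρgψ₂ = 1000 × 9.81 × 43.67 ≈ 428 kPa.

P₂ ≈ 428 kPa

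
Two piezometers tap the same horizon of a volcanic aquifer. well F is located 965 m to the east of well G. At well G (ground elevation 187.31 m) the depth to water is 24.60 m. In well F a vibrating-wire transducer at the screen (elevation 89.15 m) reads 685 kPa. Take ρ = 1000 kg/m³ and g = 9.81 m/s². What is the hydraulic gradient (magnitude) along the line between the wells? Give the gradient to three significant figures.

Total head at well G: h = 187.31 − 24.60 = 162.71 m.
Pressure head at well F: ψ = P/(ρg) = 685×1000 / (1000 × 9.81) = 69.83 m.
Total head at well F: h = z + ψ = 89.15 + 69.83 = 158.98 m.
Head difference: h(well G) − h(well F) = 162.71 − 158.98 = 3.73 m.
Hydraulic gradient: i = |Δh| / L = 3.73 / 965 = 0.00387.

i ≈ 0.00387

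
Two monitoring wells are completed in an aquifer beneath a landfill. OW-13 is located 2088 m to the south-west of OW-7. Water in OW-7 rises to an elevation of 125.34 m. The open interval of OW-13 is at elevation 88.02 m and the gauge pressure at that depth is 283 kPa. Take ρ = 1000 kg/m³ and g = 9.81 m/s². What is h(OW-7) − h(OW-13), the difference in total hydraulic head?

Total head at OW-7: h = 125.34 m (water level in the piezometer is the total head).
Pressure head at OW-13: ψ = P/(ρg) = 283×1000 / (1000 × 9.81) = 28.85 m.
Total head at OW-13: h = z + ψ = 88.02 + 28.85 = 116.87 m.
Head difference: h(OW-7) − h(OW-13) = 125.34 − 116.87 = 8.47 m.

Δh ≈ 8.47 m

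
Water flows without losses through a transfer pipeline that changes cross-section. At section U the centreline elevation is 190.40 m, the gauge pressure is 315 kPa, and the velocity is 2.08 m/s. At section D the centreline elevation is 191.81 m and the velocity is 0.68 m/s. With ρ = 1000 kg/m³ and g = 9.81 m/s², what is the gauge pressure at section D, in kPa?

P₂ ≈ 303 kPa

Pressure head at U: ψ₁ = P₁/(ρg) = 315×1000 / (1000 × 9.81) = 32.11 m.
Velocity heads: v₁²/2g = 2.08²/19.62 = 0.221 m; v₂²/2g = 0.68²/19.62 = 0.024 m.
Total head H = z₁ + ψ₁ + v₁²/2g = 190.40 + 32.11 + 0.221 = 222.73 m.
ψ₂ = H − z₂ − v₂²/2g = 222.73 − 191.81 − 0.024 = 30.90 m.
P₂ = ρgψ₂ = 1000 × 9.81 × 30.90 ≈ 303 kPa.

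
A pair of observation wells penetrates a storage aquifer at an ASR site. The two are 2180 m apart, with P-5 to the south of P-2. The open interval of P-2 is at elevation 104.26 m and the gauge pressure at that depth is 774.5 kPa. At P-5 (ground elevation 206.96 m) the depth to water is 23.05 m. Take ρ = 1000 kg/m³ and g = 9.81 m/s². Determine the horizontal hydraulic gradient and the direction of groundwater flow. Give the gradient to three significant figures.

Pressure head at P-2: ψ = P/(ρg) = 774.5×1000 / (1000 × 9.81) = 78.95 m.
Total head at P-2: h = z + ψ = 104.26 + 78.95 = 183.21 m.
Total head at P-5: h = 206.96 − 23.05 = 183.91 m.
Head difference: h(P-2) − h(P-5) = 183.21 − 183.91 = -0.70 m.
Hydraulic gradient: i = |Δh| / L = 0.70 / 2180 = 0.000321.
Flow is from higher to lower head: from P-5 toward P-2, i.e. toward the north.

i ≈ 0.000321; groundwater flows toward the north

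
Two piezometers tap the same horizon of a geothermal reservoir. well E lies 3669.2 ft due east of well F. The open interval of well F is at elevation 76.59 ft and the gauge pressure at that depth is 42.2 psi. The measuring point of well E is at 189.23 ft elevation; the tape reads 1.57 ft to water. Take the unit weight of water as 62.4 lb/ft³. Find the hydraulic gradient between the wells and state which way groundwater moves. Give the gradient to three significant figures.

i ≈ 0.00373; groundwater flows toward the west

Pressure head at well F: ψ = 144·P/γ = 144 × 42.2 / 62.4 = 97.38 ft.
Total head at well F: h = z + ψ = 76.59 + 97.38 = 173.97 ft.
Total head at well E: h = 189.23 − 1.57 = 187.66 ft.
Head difference: h(well F) − h(well E) = 173.97 − 187.66 = -13.69 ft.
Hydraulic gradient: i = |Δh| / L = 13.69 / 3669.2 = 0.00373.
Flow is from higher to lower head: from well E toward well F, i.e. toward the west.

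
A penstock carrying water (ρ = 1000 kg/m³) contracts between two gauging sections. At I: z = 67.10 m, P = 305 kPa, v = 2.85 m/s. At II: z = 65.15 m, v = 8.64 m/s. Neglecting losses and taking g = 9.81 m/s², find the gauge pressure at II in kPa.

Pressure head at I: ψ₁ = P₁/(ρg) = 305×1000 / (1000 × 9.81) = 31.09 m.
Velocity heads: v₁²/2g = 2.85²/19.62 = 0.414 m; v₂²/2g = 8.64²/19.62 = 3.805 m.
Total head H = z₁ + ψ₁ + v₁²/2g = 67.10 + 31.09 + 0.414 = 98.60 m.
ψ₂ = H − z₂ − v₂²/2g = 98.60 − 65.15 − 3.805 = 29.64 m.
P₂ = ρgψ₂ = 1000 × 9.81 × 29.64 ≈ 291 kPa.

P₂ ≈ 291 kPa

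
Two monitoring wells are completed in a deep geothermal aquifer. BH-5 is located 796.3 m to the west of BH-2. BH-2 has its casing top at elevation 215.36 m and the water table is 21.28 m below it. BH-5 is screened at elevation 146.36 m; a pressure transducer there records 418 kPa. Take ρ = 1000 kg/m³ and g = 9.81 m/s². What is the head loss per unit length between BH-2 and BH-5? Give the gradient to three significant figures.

i ≈ 0.00642 m/m

Total head at BH-2: h = 215.36 − 21.28 = 194.08 m.
Pressure head at BH-5: ψ = P/(ρg) = 418×1000 / (1000 × 9.81) = 42.61 m.
Total head at BH-5: h = z + ψ = 146.36 + 42.61 = 188.97 m.
Head difference: h(BH-2) − h(BH-5) = 194.08 − 188.97 = 5.11 m.
Hydraulic gradient: i = |Δh| / L = 5.11 / 796.3 = 0.00642.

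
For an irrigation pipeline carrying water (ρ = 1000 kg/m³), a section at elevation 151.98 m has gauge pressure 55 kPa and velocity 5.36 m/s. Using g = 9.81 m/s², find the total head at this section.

h ≈ 159.05 m

Pressure head ψ = P/(ρg) = 55×1000 / (1000 × 9.81) = 5.61 m.
Velocity head = v²/(2g) = 5.36² / (2 × 9.81) = 1.464 m.
h = z + ψ + v²/(2g) = 151.98 + 5.61 + 1.464 = 159.05 m.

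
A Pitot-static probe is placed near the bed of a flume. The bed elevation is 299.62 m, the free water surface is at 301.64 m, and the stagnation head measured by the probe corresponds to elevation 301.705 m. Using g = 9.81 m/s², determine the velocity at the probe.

v ≈ 1.13 m/s

Near the bed, under hydrostatic conditions, the piezometric head (z + ψ) equals the free-surface elevation, 301.64 m.
Velocity head = total − piezometric = 301.705 − 301.64 = 0.065 m.
v = √(2g·h_v) = √(2 × 9.81 × 0.065) = 1.13 m/s.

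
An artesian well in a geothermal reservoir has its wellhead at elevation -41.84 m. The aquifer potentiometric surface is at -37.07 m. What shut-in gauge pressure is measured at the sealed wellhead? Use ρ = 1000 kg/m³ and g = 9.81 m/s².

P ≈ 46.8 kPa

Head above the cap: Δh = -37.07 − (-41.84) = 4.77 m.
P = ρgΔh = 1000 × 9.81 × 4.77 = 46794 Pa ≈ 46.8 kPa.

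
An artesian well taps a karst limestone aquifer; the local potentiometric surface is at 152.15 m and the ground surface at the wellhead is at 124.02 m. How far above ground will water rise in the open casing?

Water rises to the potentiometric surface, so the rise above ground = 152.15 − 124.02 = 28.13 m.

≈ 28.13 m above ground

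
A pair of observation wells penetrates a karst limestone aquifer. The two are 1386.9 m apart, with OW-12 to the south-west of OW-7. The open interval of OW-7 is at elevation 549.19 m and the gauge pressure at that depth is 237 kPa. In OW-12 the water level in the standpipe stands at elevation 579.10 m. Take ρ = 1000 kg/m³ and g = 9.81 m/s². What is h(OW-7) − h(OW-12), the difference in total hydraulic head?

Pressure head at OW-7: ψ = P/(ρg) = 237×1000 / (1000 × 9.81) = 24.16 m.
Total head at OW-7: h = z + ψ = 549.19 + 24.16 = 573.35 m.
Total head at OW-12: h = 579.10 m (water level in the piezometer is the total head).
Head difference: h(OW-7) − h(OW-12) = 573.35 − 579.10 = -5.75 m.

Δh ≈ -5.75 m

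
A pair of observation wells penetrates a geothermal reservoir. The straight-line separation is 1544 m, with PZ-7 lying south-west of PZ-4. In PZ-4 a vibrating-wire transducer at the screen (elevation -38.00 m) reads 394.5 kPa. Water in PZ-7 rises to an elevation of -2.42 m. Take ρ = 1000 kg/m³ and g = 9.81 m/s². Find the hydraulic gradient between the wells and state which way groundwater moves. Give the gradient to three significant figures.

i ≈ 0.00300; groundwater flows toward the south-west

Pressure head at PZ-4: ψ = P/(ρg) = 394.5×1000 / (1000 × 9.81) = 40.21 m.
Total head at PZ-4: h = z + ψ = -38.00 + 40.21 = 2.21 m.
Total head at PZ-7: h = -2.42 m (water level in the piezometer is the total head).
Head difference: h(PZ-4) − h(PZ-7) = 2.21 − (-2.42) = 4.63 m.
Hydraulic gradient: i = |Δh| / L = 4.63 / 1544 = 0.00300.
Flow is from higher to lower head: from PZ-4 toward PZ-7, i.e. toward the south-west.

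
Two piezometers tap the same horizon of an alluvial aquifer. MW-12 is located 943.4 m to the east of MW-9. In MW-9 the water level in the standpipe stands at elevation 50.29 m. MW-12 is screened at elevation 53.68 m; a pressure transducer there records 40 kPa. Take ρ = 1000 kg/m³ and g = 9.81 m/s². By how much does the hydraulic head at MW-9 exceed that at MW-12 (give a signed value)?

Δh ≈ -7.47 m

Total head at MW-9: h = 50.29 m (water level in the piezometer is the total head).
Pressure head at MW-12: ψ = P/(ρg) = 40×1000 / (1000 × 9.81) = 4.08 m.
Total head at MW-12: h = z + ψ = 53.68 + 4.08 = 57.76 m.
Head difference: h(MW-9) − h(MW-12) = 50.29 − 57.76 = -7.47 m.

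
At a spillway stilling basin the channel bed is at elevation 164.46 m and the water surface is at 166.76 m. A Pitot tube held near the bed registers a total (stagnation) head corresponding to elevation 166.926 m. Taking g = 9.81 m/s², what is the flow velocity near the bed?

v ≈ 1.80 m/s

Near the bed, under hydrostatic conditions, the piezometric head (z + ψ) equals the free-surface elevation, 166.76 m.
Velocity head = total − piezometric = 166.926 − 166.76 = 0.166 m.
v = √(2g·h_v) = √(2 × 9.81 × 0.166) = 1.80 m/s.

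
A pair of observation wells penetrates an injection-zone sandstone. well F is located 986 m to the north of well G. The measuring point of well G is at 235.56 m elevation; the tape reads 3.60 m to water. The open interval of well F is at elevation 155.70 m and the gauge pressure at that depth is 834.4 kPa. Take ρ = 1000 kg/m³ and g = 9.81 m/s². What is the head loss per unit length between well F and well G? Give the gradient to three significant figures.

Total head at well G: h = 235.56 − 3.60 = 231.96 m.
Pressure head at well F: ψ = P/(ρg) = 834.4×1000 / (1000 × 9.81) = 85.06 m.
Total head at well F: h = z + ψ = 155.70 + 85.06 = 240.76 m.
Head difference: h(well G) − h(well F) = 231.96 − 240.76 = -8.80 m.
Hydraulic gradient: i = |Δh| / L = 8.80 / 986 = 0.00892.

i ≈ 0.00892 m/m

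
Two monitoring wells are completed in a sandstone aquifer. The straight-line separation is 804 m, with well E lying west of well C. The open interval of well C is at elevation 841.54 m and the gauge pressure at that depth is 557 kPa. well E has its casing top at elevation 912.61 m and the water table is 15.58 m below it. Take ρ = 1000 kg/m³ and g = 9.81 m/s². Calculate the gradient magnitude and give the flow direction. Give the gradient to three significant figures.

Pressure head at well C: ψ = P/(ρg) = 557×1000 / (1000 × 9.81) = 56.78 m.
Total head at well C: h = z + ψ = 841.54 + 56.78 = 898.32 m.
Total head at well E: h = 912.61 − 15.58 = 897.03 m.
Head difference: h(well C) − h(well E) = 898.32 − 897.03 = 1.29 m.
Hydraulic gradient: i = |Δh| / L = 1.29 / 804 = 0.00160.
Flow is from higher to lower head: from well C toward well E, i.e. toward the west.

i ≈ 0.00160; groundwater flows toward the west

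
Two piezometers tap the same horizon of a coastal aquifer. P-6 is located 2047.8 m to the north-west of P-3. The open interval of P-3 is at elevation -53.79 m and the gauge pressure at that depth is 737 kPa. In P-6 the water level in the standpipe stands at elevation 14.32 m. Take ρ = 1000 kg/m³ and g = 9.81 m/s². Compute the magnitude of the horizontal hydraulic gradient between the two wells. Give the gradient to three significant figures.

Pressure head at P-3: ψ = P/(ρg) = 737×1000 / (1000 × 9.81) = 75.13 m.
Total head at P-3: h = z + ψ = -53.79 + 75.13 = 21.34 m.
Total head at P-6: h = 14.32 m (water level in the piezometer is the total head).
Head difference: h(P-3) − h(P-6) = 21.34 − 14.32 = 7.02 m.
Hydraulic gradient: i = |Δh| / L = 7.02 / 2047.8 = 0.00343.

i ≈ 0.00343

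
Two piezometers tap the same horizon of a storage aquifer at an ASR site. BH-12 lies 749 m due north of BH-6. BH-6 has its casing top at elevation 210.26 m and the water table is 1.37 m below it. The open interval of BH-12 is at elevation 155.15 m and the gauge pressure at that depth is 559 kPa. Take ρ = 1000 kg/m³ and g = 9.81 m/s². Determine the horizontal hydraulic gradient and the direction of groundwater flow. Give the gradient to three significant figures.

i ≈ 0.00433; groundwater flows toward the south

Total head at BH-6: h = 210.26 − 1.37 = 208.89 m.
Pressure head at BH-12: ψ = P/(ρg) = 559×1000 / (1000 × 9.81) = 56.98 m.
Total head at BH-12: h = z + ψ = 155.15 + 56.98 = 212.13 m.
Head difference: h(BH-6) − h(BH-12) = 208.89 − 212.13 = -3.24 m.
Hydraulic gradient: i = |Δh| / L = 3.24 / 749 = 0.00433.
Flow is from higher to lower head: from BH-12 toward BH-6, i.e. toward the south.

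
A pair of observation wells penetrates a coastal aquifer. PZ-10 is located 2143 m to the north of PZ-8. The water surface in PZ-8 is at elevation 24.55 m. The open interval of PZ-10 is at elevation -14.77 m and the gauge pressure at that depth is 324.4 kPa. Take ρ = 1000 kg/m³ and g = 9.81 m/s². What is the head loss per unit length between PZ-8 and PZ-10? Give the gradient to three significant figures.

i ≈ 0.00292 m/m

Total head at PZ-8: h = 24.55 m (water level in the piezometer is the total head).
Pressure head at PZ-10: ψ = P/(ρg) = 324.4×1000 / (1000 × 9.81) = 33.07 m.
Total head at PZ-10: h = z + ψ = -14.77 + 33.07 = 18.30 m.
Head difference: h(PZ-8) − h(PZ-10) = 24.55 − 18.30 = 6.25 m.
Hydraulic gradient: i = |Δh| / L = 6.25 / 2143 = 0.00292.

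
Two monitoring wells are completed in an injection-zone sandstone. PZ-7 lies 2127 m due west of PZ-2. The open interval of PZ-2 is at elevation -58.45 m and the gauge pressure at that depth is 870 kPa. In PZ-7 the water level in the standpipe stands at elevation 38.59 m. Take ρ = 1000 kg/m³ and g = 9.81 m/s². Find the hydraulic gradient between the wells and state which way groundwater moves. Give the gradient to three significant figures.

i ≈ 0.00393; groundwater flows toward the east

Pressure head at PZ-2: ψ = P/(ρg) = 870×1000 / (1000 × 9.81) = 88.69 m.
Total head at PZ-2: h = z + ψ = -58.45 + 88.69 = 30.24 m.
Total head at PZ-7: h = 38.59 m (water level in the piezometer is the total head).
Head difference: h(PZ-2) − h(PZ-7) = 30.24 − 38.59 = -8.35 m.
Hydraulic gradient: i = |Δh| / L = 8.35 / 2127 = 0.00393.
Flow is from higher to lower head: from PZ-7 toward PZ-2, i.e. toward the east.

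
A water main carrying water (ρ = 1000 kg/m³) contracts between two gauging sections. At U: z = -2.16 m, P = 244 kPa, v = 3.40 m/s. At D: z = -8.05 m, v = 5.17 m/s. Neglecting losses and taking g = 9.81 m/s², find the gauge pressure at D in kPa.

Pressure head at U: ψ₁ = P₁/(ρg) = 244×1000 / (1000 × 9.81) = 24.87 m.
Velocity heads: v₁²/2g = 3.40²/19.62 = 0.589 m; v₂²/2g = 5.17²/19.62 = 1.362 m.
Total head H = z₁ + ψ₁ + v₁²/2g = -2.16 + 24.87 + 0.589 = 23.30 m.
ψ₂ = H − z₂ − v₂²/2g = 23.30 − (-8.05) − 1.362 = 29.99 m.
P₂ = ρgψ₂ = 1000 × 9.81 × 29.99 ≈ 294 kPa.

P₂ ≈ 294 kPa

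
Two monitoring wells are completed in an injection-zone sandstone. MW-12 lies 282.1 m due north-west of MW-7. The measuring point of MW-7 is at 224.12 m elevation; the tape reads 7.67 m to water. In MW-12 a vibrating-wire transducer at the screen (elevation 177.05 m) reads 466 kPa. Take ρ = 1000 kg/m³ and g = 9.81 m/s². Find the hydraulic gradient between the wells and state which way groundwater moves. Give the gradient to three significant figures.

Total head at MW-7: h = 224.12 − 7.67 = 216.45 m.
Pressure head at MW-12: ψ = P/(ρg) = 466×1000 / (1000 × 9.81) = 47.50 m.
Total head at MW-12: h = z + ψ = 177.05 + 47.50 = 224.55 m.
Head difference: h(MW-7) − h(MW-12) = 216.45 − 224.55 = -8.10 m.
Hydraulic gradient: i = |Δh| / L = 8.10 / 282.1 = 0.0287.
Flow is from higher to lower head: from MW-12 toward MW-7, i.e. toward the south-east.

i ≈ 0.0287; groundwater flows toward the south-east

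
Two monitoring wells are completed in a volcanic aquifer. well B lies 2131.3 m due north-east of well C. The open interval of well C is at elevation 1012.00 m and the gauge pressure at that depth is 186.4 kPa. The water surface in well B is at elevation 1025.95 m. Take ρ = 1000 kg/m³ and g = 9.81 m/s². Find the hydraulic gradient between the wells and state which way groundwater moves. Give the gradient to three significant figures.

i ≈ 0.00237; groundwater flows toward the north-east

Pressure head at well C: ψ = P/(ρg) = 186.4×1000 / (1000 × 9.81) = 19.00 m.
Total head at well C: h = z + ψ = 1012.00 + 19.00 = 1031.00 m.
Total head at well B: h = 1025.95 m (water level in the piezometer is the total head).
Head difference: h(well C) − h(well B) = 1031.00 − 1025.95 = 5.05 m.
Hydraulic gradient: i = |Δh| / L = 5.05 / 2131.3 = 0.00237.
Flow is from higher to lower head: from well C toward well B, i.e. toward the north-east.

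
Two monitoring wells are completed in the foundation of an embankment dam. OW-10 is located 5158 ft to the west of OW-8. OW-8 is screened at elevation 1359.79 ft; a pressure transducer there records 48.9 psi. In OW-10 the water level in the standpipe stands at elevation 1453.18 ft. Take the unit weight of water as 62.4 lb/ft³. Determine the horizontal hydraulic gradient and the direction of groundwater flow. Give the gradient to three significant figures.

i ≈ 0.00377; groundwater flows toward the west

Pressure head at OW-8: ψ = 144·P/γ = 144 × 48.9 / 62.4 = 112.85 ft.
Total head at OW-8: h = z + ψ = 1359.79 + 112.85 = 1472.64 ft.
Total head at OW-10: h = 1453.18 ft (water level in the piezometer is the total head).
Head difference: h(OW-8) − h(OW-10) = 1472.64 − 1453.18 = 19.46 ft.
Hydraulic gradient: i = |Δh| / L = 19.46 / 5158 = 0.00377.
Flow is from higher to lower head: from OW-8 toward OW-10, i.e. toward the west.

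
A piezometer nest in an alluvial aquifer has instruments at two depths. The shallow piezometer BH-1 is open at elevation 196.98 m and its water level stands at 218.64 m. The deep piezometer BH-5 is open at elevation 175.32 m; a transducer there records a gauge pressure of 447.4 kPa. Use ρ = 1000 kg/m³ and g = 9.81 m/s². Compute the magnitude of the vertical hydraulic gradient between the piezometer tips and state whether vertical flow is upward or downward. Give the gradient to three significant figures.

Total head at BH-1: h = 218.64 m (water level in the standpipe).
Pressure head at BH-5: ψ = P/(ρg) = 447.4×1000 / (1000 × 9.81) = 45.61 m.
Total head at BH-5: h = z + ψ = 175.32 + 45.61 = 220.93 m.
Δh = h(BH-1) − h(BH-5) = 218.64 − 220.93 = -2.29 m.
Vertical separation Δz = 196.98 − 175.32 = 21.66 m.
|i_v| = |Δh| / Δz = 2.29 / 21.66 = 0.106.
Head is higher in the deep piezometer, so vertical flow is upward (discharge condition).

|i_v| ≈ 0.106; vertical flow is upward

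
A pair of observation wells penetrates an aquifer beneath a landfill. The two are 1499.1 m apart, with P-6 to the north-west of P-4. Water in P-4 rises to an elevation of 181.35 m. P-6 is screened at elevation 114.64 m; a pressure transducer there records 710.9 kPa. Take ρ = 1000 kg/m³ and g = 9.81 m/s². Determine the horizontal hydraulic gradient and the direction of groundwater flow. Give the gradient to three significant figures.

i ≈ 0.00384; groundwater flows toward the south-east

Total head at P-4: h = 181.35 m (water level in the piezometer is the total head).
Pressure head at P-6: ψ = P/(ρg) = 710.9×1000 / (1000 × 9.81) = 72.47 m.
Total head at P-6: h = z + ψ = 114.64 + 72.47 = 187.11 m.
Head difference: h(P-4) − h(P-6) = 181.35 − 187.11 = -5.76 m.
Hydraulic gradient: i = |Δh| / L = 5.76 / 1499.1 = 0.00384.
Flow is from higher to lower head: from P-6 toward P-4, i.e. toward the south-east.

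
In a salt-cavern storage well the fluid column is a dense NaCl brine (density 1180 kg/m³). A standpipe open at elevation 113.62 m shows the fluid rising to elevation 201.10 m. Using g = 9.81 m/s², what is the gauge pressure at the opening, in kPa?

Pressure head ψ = h − z = 201.10 − 113.62 = 87.48 m.
P = ρgψ = 1180 × 9.81 × 87.48 = 1012651 Pa ≈ 1010 kPa.

P ≈ 1010 kPa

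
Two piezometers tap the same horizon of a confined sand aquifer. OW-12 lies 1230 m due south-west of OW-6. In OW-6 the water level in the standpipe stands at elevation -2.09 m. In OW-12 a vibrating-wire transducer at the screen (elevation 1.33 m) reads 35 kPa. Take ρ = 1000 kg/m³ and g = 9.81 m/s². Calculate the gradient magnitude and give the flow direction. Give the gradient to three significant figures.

Total head at OW-6: h = -2.09 m (water level in the piezometer is the total head).
Pressure head at OW-12: ψ = P/(ρg) = 35×1000 / (1000 × 9.81) = 3.57 m.
Total head at OW-12: h = z + ψ = 1.33 + 3.57 = 4.90 m.
Head difference: h(OW-6) − h(OW-12) = -2.09 − 4.90 = -6.99 m.
Hydraulic gradient: i = |Δh| / L = 6.99 / 1230 = 0.00568.
Flow is from higher to lower head: from OW-12 toward OW-6, i.e. toward the north-east.

i ≈ 0.00568; groundwater flows toward the north-east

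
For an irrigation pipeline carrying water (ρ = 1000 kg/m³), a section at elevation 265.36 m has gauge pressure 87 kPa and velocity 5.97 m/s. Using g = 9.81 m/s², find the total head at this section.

h ≈ 276.05 m

Pressure head ψ = P/(ρg) = 87×1000 / (1000 × 9.81) = 8.87 m.
Velocity head = v²/(2g) = 5.97² / (2 × 9.81) = 1.817 m.
h = z + ψ + v²/(2g) = 265.36 + 8.87 + 1.817 = 276.05 m.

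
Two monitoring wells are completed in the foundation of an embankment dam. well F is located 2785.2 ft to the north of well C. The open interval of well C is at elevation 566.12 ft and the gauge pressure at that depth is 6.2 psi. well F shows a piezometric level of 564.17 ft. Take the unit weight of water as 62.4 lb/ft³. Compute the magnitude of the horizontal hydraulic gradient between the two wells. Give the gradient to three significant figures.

Pressure head at well C: ψ = 144·P/γ = 144 × 6.2 / 62.4 = 14.31 ft.
Total head at well C: h = z + ψ = 566.12 + 14.31 = 580.43 ft.
Total head at well F: h = 564.17 ft (water level in the piezometer is the total head).
Head difference: h(well C) − h(well F) = 580.43 − 564.17 = 16.26 ft.
Hydraulic gradient: i = |Δh| / L = 16.26 / 2785.2 = 0.00584.

i ≈ 0.00584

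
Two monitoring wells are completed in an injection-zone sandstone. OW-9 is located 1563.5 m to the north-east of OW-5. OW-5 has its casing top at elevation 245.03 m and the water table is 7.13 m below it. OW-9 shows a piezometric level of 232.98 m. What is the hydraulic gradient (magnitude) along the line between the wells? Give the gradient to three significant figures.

Total head at OW-5: h = 245.03 − 7.13 = 237.90 m.
Total head at OW-9: h = 232.98 m (water level in the piezometer is the total head).
Head difference: h(OW-5) − h(OW-9) = 237.90 − 232.98 = 4.92 m.
Hydraulic gradient: i = |Δh| / L = 4.92 / 1563.5 = 0.00315.

i ≈ 0.00315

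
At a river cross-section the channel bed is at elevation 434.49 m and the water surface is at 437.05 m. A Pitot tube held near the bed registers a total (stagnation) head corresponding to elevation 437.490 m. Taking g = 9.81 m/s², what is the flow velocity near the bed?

v ≈ 2.94 m/s

Near the bed, under hydrostatic conditions, the piezometric head (z + ψ) equals the free-surface elevation, 437.05 m.
Velocity head = total − piezometric = 437.490 − 437.05 = 0.440 m.
v = √(2g·h_v) = √(2 × 9.81 × 0.440) = 2.94 m/s.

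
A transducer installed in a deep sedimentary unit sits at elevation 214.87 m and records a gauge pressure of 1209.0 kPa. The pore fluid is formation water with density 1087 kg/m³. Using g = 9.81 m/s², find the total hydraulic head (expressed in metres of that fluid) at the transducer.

ψ = P/(ρg) = 1209.0×1000 / (1087 × 9.81) = 113.38 m.
h = z + ψ = 214.87 + 113.38 = 328.25 m.

h ≈ 328.25 m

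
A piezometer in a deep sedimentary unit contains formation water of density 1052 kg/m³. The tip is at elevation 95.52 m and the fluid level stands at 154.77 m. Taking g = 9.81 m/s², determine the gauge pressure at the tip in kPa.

Pressure head ψ = h − z = 154.77 − 95.52 = 59.25 m.
P = ρgψ = 1052 × 9.81 × 59.25 = 611467 Pa ≈ 611 kPa.

P ≈ 611 kPa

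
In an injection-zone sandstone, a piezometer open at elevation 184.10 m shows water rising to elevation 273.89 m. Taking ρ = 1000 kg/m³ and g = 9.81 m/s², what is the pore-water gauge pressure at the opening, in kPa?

P ≈ 881 kPa

Pressure head ψ = h − z = 273.89 − 184.10 = 89.79 m.
P = ρgψ = 1000 × 9.81 × 89.79 = 880840 Pa ≈ 881 kPa.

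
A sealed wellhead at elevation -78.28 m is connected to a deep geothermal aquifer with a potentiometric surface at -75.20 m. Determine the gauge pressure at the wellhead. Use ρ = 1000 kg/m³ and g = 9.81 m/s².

P ≈ 30.2 kPa

Head above the cap: Δh = -75.20 − (-78.28) = 3.08 m.
P = ρgΔh = 1000 × 9.81 × 3.08 = 30215 Pa ≈ 30.2 kPa.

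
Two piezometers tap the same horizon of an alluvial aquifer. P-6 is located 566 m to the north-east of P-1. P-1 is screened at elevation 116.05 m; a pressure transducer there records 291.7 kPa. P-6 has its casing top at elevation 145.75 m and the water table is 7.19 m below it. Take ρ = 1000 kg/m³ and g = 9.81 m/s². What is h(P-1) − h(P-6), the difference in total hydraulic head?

Pressure head at P-1: ψ = P/(ρg) = 291.7×1000 / (1000 × 9.81) = 29.73 m.
Total head at P-1: h = z + ψ = 116.05 + 29.73 = 145.78 m.
Total head at P-6: h = 145.75 − 7.19 = 138.56 m.
Head difference: h(P-1) − h(P-6) = 145.78 − 138.56 = 7.22 m.

Δh ≈ 7.22 m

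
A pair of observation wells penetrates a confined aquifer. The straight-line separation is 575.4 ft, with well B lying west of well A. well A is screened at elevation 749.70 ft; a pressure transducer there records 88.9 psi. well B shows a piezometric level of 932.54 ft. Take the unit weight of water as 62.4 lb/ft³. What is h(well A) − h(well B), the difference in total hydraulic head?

Pressure head at well A: ψ = 144·P/γ = 144 × 88.9 / 62.4 = 205.15 ft.
Total head at well A: h = z + ψ = 749.70 + 205.15 = 954.85 ft.
Total head at well B: h = 932.54 ft (water level in the piezometer is the total head).
Head difference: h(well A) − h(well B) = 954.85 − 932.54 = 22.31 ft.

Δh ≈ 22.31 ft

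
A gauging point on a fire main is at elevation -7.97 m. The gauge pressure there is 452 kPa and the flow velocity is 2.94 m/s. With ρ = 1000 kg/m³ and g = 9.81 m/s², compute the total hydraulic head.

h ≈ 38.55 m

Pressure head ψ = P/(ρg) = 452×1000 / (1000 × 9.81) = 46.08 m.
Velocity head = v²/(2g) = 2.94² / (2 × 9.81) = 0.441 m.
h = z + ψ + v²/(2g) = -7.97 + 46.08 + 0.441 = 38.55 m.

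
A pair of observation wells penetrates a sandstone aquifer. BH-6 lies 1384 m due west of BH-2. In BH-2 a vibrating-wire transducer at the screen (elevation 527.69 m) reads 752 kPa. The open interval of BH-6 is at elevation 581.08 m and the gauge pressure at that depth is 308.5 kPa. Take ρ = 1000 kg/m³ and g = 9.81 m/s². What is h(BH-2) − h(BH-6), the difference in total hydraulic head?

Δh ≈ -8.18 m

Pressure head at BH-2: ψ = P/(ρg) = 752×1000 / (1000 × 9.81) = 76.66 m.
Total head at BH-2: h = z + ψ = 527.69 + 76.66 = 604.35 m.
Pressure head at BH-6: ψ = P/(ρg) = 308.5×1000 / (1000 × 9.81) = 31.45 m.
Total head at BH-6: h = z + ψ = 581.08 + 31.45 = 612.53 m.
Head difference: h(BH-2) − h(BH-6) = 604.35 − 612.53 = -8.18 m.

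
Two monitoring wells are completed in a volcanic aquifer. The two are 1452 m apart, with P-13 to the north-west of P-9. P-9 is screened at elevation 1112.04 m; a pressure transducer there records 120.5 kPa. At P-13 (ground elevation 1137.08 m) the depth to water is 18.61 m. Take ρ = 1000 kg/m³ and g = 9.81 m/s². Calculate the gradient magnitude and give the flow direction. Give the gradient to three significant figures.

i ≈ 0.00403; groundwater flows toward the north-west

Pressure head at P-9: ψ = P/(ρg) = 120.5×1000 / (1000 × 9.81) = 12.28 m.
Total head at P-9: h = z + ψ = 1112.04 + 12.28 = 1124.32 m.
Total head at P-13: h = 1137.08 − 18.61 = 1118.47 m.
Head difference: h(P-9) − h(P-13) = 1124.32 − 1118.47 = 5.85 m.
Hydraulic gradient: i = |Δh| / L = 5.85 / 1452 = 0.00403.
Flow is from higher to lower head: from P-9 toward P-13, i.e. toward the north-west.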